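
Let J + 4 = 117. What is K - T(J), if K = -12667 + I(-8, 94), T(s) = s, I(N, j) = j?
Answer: -12686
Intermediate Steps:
J = 113 (J = -4 + 117 = 113)
K = -12573 (K = -12667 + 94 = -12573)
K - T(J) = -12573 - 1*113 = -12573 - 113 = -12686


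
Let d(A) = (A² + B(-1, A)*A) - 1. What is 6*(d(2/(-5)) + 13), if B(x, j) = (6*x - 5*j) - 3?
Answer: 2244/25 ≈ 89.760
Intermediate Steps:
B(x, j) = -3 - 5*j + 6*x (B(x, j) = (-5*j + 6*x) - 3 = -3 - 5*j + 6*x)
d(A) = -1 + A² + A*(-9 - 5*A) (d(A) = (A² + (-3 - 5*A + 6*(-1))*A) - 1 = (A² + (-3 - 5*A - 6)*A) - 1 = (A² + (-9 - 5*A)*A) - 1 = (A² + A*(-9 - 5*A)) - 1 = -1 + A² + A*(-9 - 5*A))
6*(d(2/(-5)) + 13) = 6*((-1 + (2/(-5))² - 2/(-5)*(9 + 5*(2/(-5)))) + 13) = 6*((-1 + (2*(-⅕))² - 2*(-⅕)*(9 + 5*(2*(-⅕)))) + 13) = 6*((-1 + (-⅖)² - 1*(-⅖)*(9 + 5*(-⅖))) + 13) = 6*((-1 + 4/25 - 1*(-⅖)*(9 - 2)) + 13) = 6*((-1 + 4/25 - 1*(-⅖)*7) + 13) = 6*((-1 + 4/25 + 14/5) + 13) = 6*(49/25 + 13) = 6*(374/25) = 2244/25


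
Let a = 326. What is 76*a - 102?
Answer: 24674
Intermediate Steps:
76*a - 102 = 76*326 - 102 = 24776 - 102 = 24674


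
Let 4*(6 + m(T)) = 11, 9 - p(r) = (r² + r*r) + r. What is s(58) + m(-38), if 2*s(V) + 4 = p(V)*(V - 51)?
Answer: -94899/4 ≈ -23725.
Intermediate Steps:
p(r) = 9 - r - 2*r² (p(r) = 9 - ((r² + r*r) + r) = 9 - ((r² + r²) + r) = 9 - (2*r² + r) = 9 - (r + 2*r²) = 9 + (-r - 2*r²) = 9 - r - 2*r²)
m(T) = -13/4 (m(T) = -6 + (¼)*11 = -6 + 11/4 = -13/4)
s(V) = -2 + (-51 + V)*(9 - V - 2*V²)/2 (s(V) = -2 + ((9 - V - 2*V²)*(V - 51))/2 = -2 + ((9 - V - 2*V²)*(-51 + V))/2 = -2 + ((-51 + V)*(9 - V - 2*V²))/2 = -2 + (-51 + V)*(9 - V - 2*V²)/2)
s(58) + m(-38) = (-463/2 - 1*58³ + 30*58 + (101/2)*58²) - 13/4 = (-463/2 - 1*195112 + 1740 + (101/2)*3364) - 13/4 = (-463/2 - 195112 + 1740 + 169882) - 13/4 = -47443/2 - 13/4 = -94899/4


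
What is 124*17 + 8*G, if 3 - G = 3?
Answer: 2108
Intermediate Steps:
G = 0 (G = 3 - 1*3 = 3 - 3 = 0)
124*17 + 8*G = 124*17 + 8*0 = 2108 + 0 = 2108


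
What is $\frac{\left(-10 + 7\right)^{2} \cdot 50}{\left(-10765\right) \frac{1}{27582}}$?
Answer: $- \frac{2482380}{2153} \approx -1153.0$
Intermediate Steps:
$\frac{\left(-10 + 7\right)^{2} \cdot 50}{\left(-10765\right) \frac{1}{27582}} = \frac{\left(-3\right)^{2} \cdot 50}{\left(-10765\right) \frac{1}{27582}} = \frac{9 \cdot 50}{- \frac{10765}{27582}} = 450 \left(- \frac{27582}{10765}\right) = - \frac{2482380}{2153}$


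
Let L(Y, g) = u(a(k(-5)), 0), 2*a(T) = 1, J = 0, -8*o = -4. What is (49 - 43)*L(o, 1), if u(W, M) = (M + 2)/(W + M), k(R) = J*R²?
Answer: 24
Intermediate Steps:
o = ½ (o = -⅛*(-4) = ½ ≈ 0.50000)
k(R) = 0 (k(R) = 0*R² = 0)
a(T) = ½ (a(T) = (½)*1 = ½)
u(W, M) = (2 + M)/(M + W)
L(Y, g) = 4 (L(Y, g) = (2 + 0)/(0 + ½) = 2/(½) = 2*2 = 4)
(49 - 43)*L(o, 1) = (49 - 43)*4 = 6*4 = 24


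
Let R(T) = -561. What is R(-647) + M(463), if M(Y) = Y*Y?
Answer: 213808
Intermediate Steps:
M(Y) = Y²
R(-647) + M(463) = -561 + 463² = -561 + 214369 = 213808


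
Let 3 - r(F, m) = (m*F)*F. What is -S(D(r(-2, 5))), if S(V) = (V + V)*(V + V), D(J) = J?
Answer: -1156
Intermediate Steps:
r(F, m) = 3 - m*F**2 (r(F, m) = 3 - m*F*F = 3 - F*m*F = 3 - m*F**2)
S(V) = 4*V**2 (S(V) = (2*V)*(2*V) = 4*V**2)
-S(D(r(-2, 5))) = -4*(3 - 1*5*(-2)**2)**2 = -4*(3 - 1*5*4)**2 = -4*(3 - 20)**2 = -4*(-17)**2 = -4*289 = -1*1156 = -1156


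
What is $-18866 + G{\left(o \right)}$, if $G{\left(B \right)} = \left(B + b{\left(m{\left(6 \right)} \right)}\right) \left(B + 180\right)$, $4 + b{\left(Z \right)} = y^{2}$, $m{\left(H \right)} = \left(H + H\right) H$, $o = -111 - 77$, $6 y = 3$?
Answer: $-17332$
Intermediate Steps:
$y = \frac{1}{2}$ ($y = \frac{1}{6} \cdot 3 = \frac{1}{2} \approx 0.5$)
$o = -188$
$m{\left(H \right)} = 2 H^{2}$ ($m{\left(H \right)} = 2 H H = 2 H^{2}$)
$b{\left(Z \right)} = - \frac{15}{4}$ ($b{\left(Z \right)} = -4 + \left(\frac{1}{2}\right)^{2} = -4 + \frac{1}{4} = - \frac{15}{4}$)
$G{\left(B \right)} = \left(180 + B\right) \left(- \frac{15}{4} + B\right)$ ($G{\left(B \right)} = \left(B - \frac{15}{4}\right) \left(B + 180\right) = \left(- \frac{15}{4} + B\right) \left(180 + B\right) = \left(180 + B\right) \left(- \frac{15}{4} + B\right)$)
$-18866 + G{\left(o \right)} = -18866 + \left(-675 + \left(-188\right)^{2} + \frac{705}{4} \left(-188\right)\right) = -18866 - -1534 = -18866 + 1534 = -17332$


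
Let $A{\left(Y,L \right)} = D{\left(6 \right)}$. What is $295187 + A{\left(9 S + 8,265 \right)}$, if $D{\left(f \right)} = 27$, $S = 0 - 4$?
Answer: $295214$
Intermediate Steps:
$S = -4$
$A{\left(Y,L \right)} = 27$
$295187 + A{\left(9 S + 8,265 \right)} = 295187 + 27 = 295214$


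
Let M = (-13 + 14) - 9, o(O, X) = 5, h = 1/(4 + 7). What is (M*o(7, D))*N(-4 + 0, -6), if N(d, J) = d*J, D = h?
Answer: -960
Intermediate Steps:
h = 1/11 ≈ 0.090909
D = 1/11 ≈ 0.090909
N(d, J) = J*d
M = -8 (M = 1 - 9 = -8)
(M*o(7, D))*N(-4 + 0, -6) = (-8*5)*(-6*(-4 + 0)) = -(-240)*(-4) = -40*24 = -960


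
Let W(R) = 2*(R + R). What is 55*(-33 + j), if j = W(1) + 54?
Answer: 1375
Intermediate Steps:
W(R) = 4*R (W(R) = 2*(2*R) = 4*R)
j = 58 (j = 4*1 + 54 = 4 + 54 = 58)
55*(-33 + j) = 55*(-33 + 58) = 55*25 = 1375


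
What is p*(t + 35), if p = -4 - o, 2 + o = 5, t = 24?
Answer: -413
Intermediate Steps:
o = 3 (o = -2 + 5 = 3)
p = -7 (p = -4 - 1*3 = -4 - 3 = -7)
p*(t + 35) = -7*(24 + 35) = -7*59 = -413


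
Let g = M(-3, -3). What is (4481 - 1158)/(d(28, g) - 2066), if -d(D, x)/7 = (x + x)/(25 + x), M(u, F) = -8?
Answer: -56491/35010 ≈ -1.6136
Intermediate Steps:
g = -8
d(D, x) = -14*x/(25 + x) (d(D, x) = -7*(x + x)/(25 + x) = -7*2*x/(25 + x) = -14*x/(25 + x))
(4481 - 1158)/(d(28, g) - 2066) = (4481 - 1158)/(-14*(-8)/(25 - 8) - 2066) = 3323/(-14*(-8)/17 - 2066) = 3323/(-14*(-8)*1/17 - 2066) = 3323/(112/17 - 2066) = 3323/(-35010/17) = 3323*(-17/35010) = -56491/35010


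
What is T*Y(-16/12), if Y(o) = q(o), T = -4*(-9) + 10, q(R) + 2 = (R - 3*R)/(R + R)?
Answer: -138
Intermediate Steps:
q(R) = -3 (q(R) = -2 + (R - 3*R)/(R + R) = -2 + (-2*R)/((2*R)) = -2 + (-2*R)*(1/(2*R)) = -2 - 1 = -3)
T = 46 (T = 36 + 10 = 46)
Y(o) = -3
T*Y(-16/12) = 46*(-3) = -138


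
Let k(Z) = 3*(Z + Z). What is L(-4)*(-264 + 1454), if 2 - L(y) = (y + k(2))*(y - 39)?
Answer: 411740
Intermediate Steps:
k(Z) = 6*Z (k(Z) = 3*(2*Z) = 6*Z)
L(y) = 2 - (-39 + y)*(12 + y) (L(y) = 2 - (y + 6*2)*(y - 39) = 2 - (y + 12)*(-39 + y) = 2 - (12 + y)*(-39 + y) = 2 - (-39 + y)*(12 + y))
L(-4)*(-264 + 1454) = (470 - 1*(-4)² + 27*(-4))*(-264 + 1454) = (470 - 1*16 - 108)*1190 = (470 - 16 - 108)*1190 = 346*1190 = 411740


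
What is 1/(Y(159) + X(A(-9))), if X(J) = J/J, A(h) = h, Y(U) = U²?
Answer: 1/25282 ≈ 3.9554e-5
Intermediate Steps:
X(J) = 1
1/(Y(159) + X(A(-9))) = 1/(159² + 1) = 1/(25281 + 1) = 1/25282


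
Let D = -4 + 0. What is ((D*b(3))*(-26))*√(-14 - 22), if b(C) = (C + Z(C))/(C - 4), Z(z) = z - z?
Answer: -1872*I ≈ -1872.0*I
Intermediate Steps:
Z(z) = 0
b(C) = C/(-4 + C) (b(C) = (C + 0)/(C - 4) = C/(-4 + C))
D = -4
((D*b(3))*(-26))*√(-14 - 22) = (-12/(-4 + 3)*(-26))*√(-14 - 22) = (-12/(-1)*(-26))*√(-36) = (-12*(-1)*(-26))*(6*I) = (-4*(-3)*(-26))*(6*I) = (12*(-26))*(6*I) = -1872*I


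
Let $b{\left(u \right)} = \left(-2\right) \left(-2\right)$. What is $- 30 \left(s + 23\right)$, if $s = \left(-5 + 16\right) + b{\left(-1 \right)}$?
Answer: $-1140$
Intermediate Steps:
$b{\left(u \right)} = 4$
$s = 15$ ($s = \left(-5 + 16\right) + 4 = 11 + 4 = 15$)
$- 30 \left(s + 23\right) = - 30 \left(15 + 23\right) = \left(-30\right) 38 = -1140$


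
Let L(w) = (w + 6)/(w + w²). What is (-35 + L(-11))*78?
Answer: -30069/11 ≈ -2733.5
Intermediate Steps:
L(w) = (6 + w)/(w + w²)
(-35 + L(-11))*78 = (-35 + (6 - 11)/((-11)*(1 - 11)))*78 = (-35 - 1/11*(-5)/(-10))*78 = (-35 - 1/11*(-⅒)*(-5))*78 = (-35 - 1/22)*78 = -771/22*78 = -30069/11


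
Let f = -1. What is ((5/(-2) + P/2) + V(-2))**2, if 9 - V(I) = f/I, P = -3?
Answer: 81/4 ≈ 20.250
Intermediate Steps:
V(I) = 9 + 1/I (V(I) = 9 - (-1)/I = 9 + 1/I)
((5/(-2) + P/2) + V(-2))**2 = ((5/(-2) - 3/2) + (9 + 1/(-2)))**2 = ((5*(-1/2) - 3*1/2) + (9 - 1/2))**2 = ((-5/2 - 3/2) + 17/2)**2 = (-4 + 17/2)**2 = (9/2)**2 = 81/4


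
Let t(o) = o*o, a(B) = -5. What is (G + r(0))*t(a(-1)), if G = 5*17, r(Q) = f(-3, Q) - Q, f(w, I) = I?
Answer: 2125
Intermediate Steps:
r(Q) = 0 (r(Q) = Q - Q = 0)
t(o) = o²
G = 85
(G + r(0))*t(a(-1)) = (85 + 0)*(-5)² = 85*25 = 2125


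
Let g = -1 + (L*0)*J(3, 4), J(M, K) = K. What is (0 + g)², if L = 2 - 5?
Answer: 1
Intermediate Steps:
L = -3
g = -1 (g = -1 - 3*0*4 = -1 + 0*4 = -1 + 0 = -1)
(0 + g)² = (0 - 1)² = (-1)² = 1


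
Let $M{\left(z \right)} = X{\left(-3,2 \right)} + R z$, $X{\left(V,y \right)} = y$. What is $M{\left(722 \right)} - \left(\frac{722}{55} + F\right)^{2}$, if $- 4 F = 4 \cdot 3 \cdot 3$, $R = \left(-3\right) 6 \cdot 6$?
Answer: $- \frac{235922879}{3025} \approx -77991.0$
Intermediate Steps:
$R = -108$ ($R = \left(-18\right) 6 = -108$)
$M{\left(z \right)} = 2 - 108 z$
$F = -9$ ($F = - \frac{4 \cdot 3 \cdot 3}{4} = - \frac{12 \cdot 3}{4} = \left(- \frac{1}{4}\right) 36 = -9$)
$M{\left(722 \right)} - \left(\frac{722}{55} + F\right)^{2} = \left(2 - 77976\right) - \left(\frac{722}{55} - 9\right)^{2} = \left(2 - 77976\right) - \left(722 \cdot \frac{1}{55} - 9\right)^{2} = -77974 - \left(\frac{722}{55} - 9\right)^{2} = -77974 - \left(\frac{227}{55}\right)^{2} = -77974 - \frac{51529}{3025} = - \frac{235922879}{3025}$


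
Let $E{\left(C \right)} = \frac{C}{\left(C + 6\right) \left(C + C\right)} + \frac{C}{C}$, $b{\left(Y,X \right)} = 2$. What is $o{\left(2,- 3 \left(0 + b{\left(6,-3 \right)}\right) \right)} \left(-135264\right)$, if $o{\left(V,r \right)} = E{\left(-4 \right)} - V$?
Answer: $101448$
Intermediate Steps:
$E{\left(C \right)} = 1 + \frac{1}{2 \left(6 + C\right)}$ ($E{\left(C \right)} = \frac{C}{\left(6 + C\right) 2 C} + 1 = \frac{C}{2 C \left(6 + C\right)} + 1 = C \frac{1}{2 C \left(6 + C\right)} + 1 = \frac{1}{2 \left(6 + C\right)} + 1 = 1 + \frac{1}{2 \left(6 + C\right)}$)
$o{\left(V,r \right)} = \frac{5}{4} - V$ ($o{\left(V,r \right)} = \frac{\frac{13}{2} - 4}{6 - 4} - V = \frac{1}{2} \cdot \frac{5}{2} - V = \frac{5}{4} - V$)
$o{\left(2,- 3 \left(0 + b{\left(6,-3 \right)}\right) \right)} \left(-135264\right) = \left(\frac{5}{4} - 2\right) \left(-135264\right) = \left(- \frac{3}{4}\right) \left(-135264\right) = 101448$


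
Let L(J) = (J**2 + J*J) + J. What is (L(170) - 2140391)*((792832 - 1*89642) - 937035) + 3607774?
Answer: 486967346519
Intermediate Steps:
L(J) = J + 2*J**2 (L(J) = (J**2 + J**2) + J = 2*J**2 + J = J + 2*J**2)
(L(170) - 2140391)*((792832 - 1*89642) - 937035) + 3607774 = (170*(1 + 2*170) - 2140391)*((792832 - 1*89642) - 937035) + 3607774 = (170*(1 + 340) - 2140391)*((792832 - 89642) - 937035) + 3607774 = (170*341 - 2140391)*(703190 - 937035) + 3607774 = (57970 - 2140391)*(-233845) + 3607774 = -2082421*(-233845) + 3607774 = 486963738745 + 3607774 = 486967346519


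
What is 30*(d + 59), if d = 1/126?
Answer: 37175/21 ≈ 1770.2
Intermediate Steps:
d = 1/126 ≈ 0.0079365
30*(d + 59) = 30*(1/126 + 59) = 30*(7435/126) = 37175/21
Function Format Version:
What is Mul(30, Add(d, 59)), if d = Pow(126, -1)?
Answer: Rational(37175, 21) ≈ 1770.2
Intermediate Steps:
d = Rational(1, 126) ≈ 0.0079365
Mul(30, Add(d, 59)) = Mul(30, Add(Rational(1, 126), 59)) = Mul(30, Rational(7435, 126)) = Rational(37175, 21)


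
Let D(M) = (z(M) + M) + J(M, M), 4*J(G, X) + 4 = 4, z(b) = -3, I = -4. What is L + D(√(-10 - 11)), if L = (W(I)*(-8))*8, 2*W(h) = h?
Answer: 125 + I*√21 ≈ 125.0 + 4.5826*I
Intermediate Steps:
W(h) = h/2
J(G, X) = 0 (J(G, X) = -1 + (¼)*4 = -1 + 1 = 0)
D(M) = -3 + M (D(M) = (-3 + M) + 0 = -3 + M)
L = 128 (L = (((½)*(-4))*(-8))*8 = -2*(-8)*8 = 16*8 = 128)
L + D(√(-10 - 11)) = 128 + (-3 + √(-10 - 11)) = 128 + (-3 + √(-21)) = 128 + (-3 + I*√21) = 125 + I*√21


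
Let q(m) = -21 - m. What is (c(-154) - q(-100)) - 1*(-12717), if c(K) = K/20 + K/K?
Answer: 126313/10 ≈ 12631.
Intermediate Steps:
c(K) = 1 + K/20 (c(K) = K*(1/20) + 1 = K/20 + 1 = 1 + K/20)
(c(-154) - q(-100)) - 1*(-12717) = ((1 + (1/20)*(-154)) - (-21 - 1*(-100))) - 1*(-12717) = ((1 - 77/10) - (-21 + 100)) + 12717 = (-67/10 - 1*79) + 12717 = (-67/10 - 79) + 12717 = -857/10 + 12717 = 126313/10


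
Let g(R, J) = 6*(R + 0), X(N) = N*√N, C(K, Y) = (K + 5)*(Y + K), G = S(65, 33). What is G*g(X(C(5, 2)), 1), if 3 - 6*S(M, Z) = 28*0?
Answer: 210*√70 ≈ 1757.0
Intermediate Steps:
S(M, Z) = ½ (S(M, Z) = ½ - 14*0/3 = ½ - ⅙*0 = ½ + 0 = ½)
G = ½ ≈ 0.50000
C(K, Y) = (5 + K)*(K + Y)
X(N) = N^(3/2)
g(R, J) = 6*R
G*g(X(C(5, 2)), 1) = (6*(5² + 5*5 + 5*2 + 5*2)^(3/2))/2 = (6*(25 + 25 + 10 + 10)^(3/2))/2 = (6*70^(3/2))/2 = (6*(70*√70))/2 = (420*√70)/2 = 210*√70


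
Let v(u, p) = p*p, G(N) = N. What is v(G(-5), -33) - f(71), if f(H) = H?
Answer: 1018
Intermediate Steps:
v(u, p) = p**2
v(G(-5), -33) - f(71) = (-33)**2 - 1*71 = 1089 - 71 = 1018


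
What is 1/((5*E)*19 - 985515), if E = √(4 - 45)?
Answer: -197103/194248037050 - 19*I*√41/194248037050 ≈ -1.0147e-6 - 6.2631e-10*I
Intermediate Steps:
E = I*√41 (E = √(-41) = I*√41 ≈ 6.4031*I)
1/((5*E)*19 - 985515) = 1/((5*(I*√41))*19 - 985515) = 1/((5*I*√41)*19 - 985515) = 1/(95*I*√41 - 985515) = 1/(-985515 + 95*I*√41)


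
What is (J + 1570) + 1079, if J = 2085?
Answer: 4734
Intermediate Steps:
(J + 1570) + 1079 = (2085 + 1570) + 1079 = 3655 + 1079 = 4734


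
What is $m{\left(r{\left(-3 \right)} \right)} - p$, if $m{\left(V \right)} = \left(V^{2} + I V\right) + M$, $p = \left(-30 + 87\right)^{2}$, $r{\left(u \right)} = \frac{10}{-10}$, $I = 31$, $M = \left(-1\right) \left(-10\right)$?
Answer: $-3269$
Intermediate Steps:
$M = 10$
$r{\left(u \right)} = -1$ ($r{\left(u \right)} = 10 \left(- \frac{1}{10}\right) = -1$)
$p = 3249$ ($p = 57^{2} = 3249$)
$m{\left(V \right)} = 10 + V^{2} + 31 V$ ($m{\left(V \right)} = \left(V^{2} + 31 V\right) + 10 = 10 + V^{2} + 31 V$)
$m{\left(r{\left(-3 \right)} \right)} - p = \left(10 + \left(-1\right)^{2} + 31 \left(-1\right)\right) - 3249 = \left(10 + 1 - 31\right) - 3249 = -20 - 3249 = -3269$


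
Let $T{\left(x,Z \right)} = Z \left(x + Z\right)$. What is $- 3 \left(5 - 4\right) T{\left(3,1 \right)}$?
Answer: $-12$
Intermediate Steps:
$T{\left(x,Z \right)} = Z \left(Z + x\right)$
$- 3 \left(5 - 4\right) T{\left(3,1 \right)} = - 3 \left(5 - 4\right) 1 \left(1 + 3\right) = \left(-3\right) 1 \cdot 1 \cdot 4 = \left(-3\right) 4 = -12$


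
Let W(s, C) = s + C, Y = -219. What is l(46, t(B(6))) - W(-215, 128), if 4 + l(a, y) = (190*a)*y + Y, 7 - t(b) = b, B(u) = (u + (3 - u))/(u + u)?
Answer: 58859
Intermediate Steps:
W(s, C) = C + s
B(u) = 3/(2*u) (B(u) = 3/((2*u)) = 3*(1/(2*u)) = 3/(2*u))
t(b) = 7 - b
l(a, y) = -223 + 190*a*y (l(a, y) = -4 + ((190*a)*y - 219) = -4 + (190*a*y - 219) = -4 + (-219 + 190*a*y) = -223 + 190*a*y)
l(46, t(B(6))) - W(-215, 128) = (-223 + 190*46*(7 - 3/(2*6))) - (128 - 215) = (-223 + 190*46*(7 - 3/(2*6))) - 1*(-87) = (-223 + 190*46*(7 - 1*1/4)) + 87 = (-223 + 190*46*(7 - 1/4)) + 87 = (-223 + 190*46*(27/4)) + 87 = (-223 + 58995) + 87 = 58772 + 87 = 58859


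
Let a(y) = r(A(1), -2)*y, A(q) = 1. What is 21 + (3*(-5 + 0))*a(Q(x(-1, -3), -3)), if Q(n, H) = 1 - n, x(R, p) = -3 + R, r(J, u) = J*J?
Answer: -54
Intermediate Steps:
r(J, u) = J**2
a(y) = y (a(y) = 1**2*y = 1*y = y)
21 + (3*(-5 + 0))*a(Q(x(-1, -3), -3)) = 21 + (3*(-5 + 0))*(1 - (-3 - 1)) = 21 + (3*(-5))*(1 - 1*(-4)) = 21 - 15*(1 + 4) = 21 - 15*5 = 21 - 75 = -54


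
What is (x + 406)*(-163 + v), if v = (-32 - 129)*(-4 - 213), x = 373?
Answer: 27088946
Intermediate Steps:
v = 34937 (v = -161*(-217) = 34937)
(x + 406)*(-163 + v) = (373 + 406)*(-163 + 34937) = 779*34774 = 27088946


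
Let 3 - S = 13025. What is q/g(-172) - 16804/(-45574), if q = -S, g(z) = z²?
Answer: 272648541/337065304 ≈ 0.80889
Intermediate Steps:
S = -13022 (S = 3 - 1*13025 = 3 - 13025 = -13022)
q = 13022 (q = -1*(-13022) = 13022)
q/g(-172) - 16804/(-45574) = 13022/((-172)²) - 16804/(-45574) = 13022/29584 - 16804*(-1/45574) = 13022*(1/29584) + 8402/22787 = 6511/14792 + 8402/22787 = 272648541/337065304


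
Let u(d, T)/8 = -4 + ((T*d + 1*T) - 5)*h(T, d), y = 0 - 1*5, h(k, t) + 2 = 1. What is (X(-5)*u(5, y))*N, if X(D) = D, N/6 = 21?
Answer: -156240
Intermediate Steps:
h(k, t) = -1 (h(k, t) = -2 + 1 = -1)
y = -5 (y = 0 - 5 = -5)
N = 126 (N = 6*21 = 126)
u(d, T) = 8 - 8*T - 8*T*d (u(d, T) = 8*(-4 + ((T*d + 1*T) - 5)*(-1)) = 8*(-4 + ((T*d + T) - 5)*(-1)) = 8*(-4 + ((T + T*d) - 5)*(-1)) = 8*(-4 + (-5 + T + T*d)*(-1)) = 8*(-4 + (5 - T - T*d)) = 8*(1 - T - T*d) = 8 - 8*T - 8*T*d)
(X(-5)*u(5, y))*N = -5*(8 - 8*(-5) - 8*(-5)*5)*126 = -5*(8 + 40 + 200)*126 = -5*248*126 = -1240*126 = -156240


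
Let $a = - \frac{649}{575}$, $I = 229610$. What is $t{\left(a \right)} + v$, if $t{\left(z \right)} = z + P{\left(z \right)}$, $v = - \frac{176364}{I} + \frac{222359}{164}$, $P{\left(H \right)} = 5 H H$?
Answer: $\frac{338720580434939}{249000564500} \approx 1360.3$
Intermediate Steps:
$P{\left(H \right)} = 5 H^{2}$
$a = - \frac{649}{575}$ ($a = \left(-649\right) \frac{1}{575} = - \frac{649}{575} \approx -1.1287$)
$v = \frac{25513463147}{18828020}$ ($v = - \frac{176364}{229610} + \frac{222359}{164} = \left(-176364\right) \frac{1}{229610} + 222359 \cdot \frac{1}{164} = - \frac{88182}{114805} + \frac{222359}{164} = \frac{25513463147}{18828020} \approx 1355.1$)
$t{\left(z \right)} = z + 5 z^{2}$
$t{\left(a \right)} + v = - \frac{649 \left(1 + 5 \left(- \frac{649}{575}\right)\right)}{575} + \frac{25513463147}{18828020} = - \frac{649 \left(1 - \frac{649}{115}\right)}{575} + \frac{25513463147}{18828020} = \left(- \frac{649}{575}\right) \left(- \frac{534}{115}\right) + \frac{25513463147}{18828020} = \frac{346566}{66125} + \frac{25513463147}{18828020} = \frac{338720580434939}{249000564500}$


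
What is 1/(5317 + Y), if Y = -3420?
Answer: 1/1897 ≈ 0.00052715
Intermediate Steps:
1/(5317 + Y) = 1/(5317 - 3420) = 1/1897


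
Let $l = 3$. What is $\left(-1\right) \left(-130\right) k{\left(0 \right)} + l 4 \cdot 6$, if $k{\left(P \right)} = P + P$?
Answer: $72$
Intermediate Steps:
$k{\left(P \right)} = 2 P$
$\left(-1\right) \left(-130\right) k{\left(0 \right)} + l 4 \cdot 6 = \left(-1\right) \left(-130\right) 2 \cdot 0 + 3 \cdot 4 \cdot 6 = 130 \cdot 0 + 12 \cdot 6 = 0 + 72 = 72$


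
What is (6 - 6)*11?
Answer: 0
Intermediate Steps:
(6 - 6)*11 = 0*11 = 0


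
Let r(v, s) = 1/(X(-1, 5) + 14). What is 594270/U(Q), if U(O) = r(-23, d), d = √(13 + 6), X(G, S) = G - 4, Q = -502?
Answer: 5348430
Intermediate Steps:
X(G, S) = -4 + G
d = √19 ≈ 4.3589
r(v, s) = ⅑ (r(v, s) = 1/((-4 - 1) + 14) = 1/(-5 + 14) = 1/9 = ⅑)
U(O) = ⅑
594270/U(Q) = 594270/(⅑) = 594270*9 = 5348430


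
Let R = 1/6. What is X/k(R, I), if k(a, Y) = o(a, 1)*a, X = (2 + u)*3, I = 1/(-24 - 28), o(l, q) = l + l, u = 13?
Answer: 810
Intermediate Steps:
o(l, q) = 2*l
I = -1/52 (I = 1/(-52) = -1/52 ≈ -0.019231)
R = ⅙ ≈ 0.16667
X = 45 (X = (2 + 13)*3 = 15*3 = 45)
k(a, Y) = 2*a² (k(a, Y) = (2*a)*a = 2*a²)
X/k(R, I) = 45/((2*(⅙)²)) = 45/((2*(1/36))) = 45/(1/18) = 45*18 = 810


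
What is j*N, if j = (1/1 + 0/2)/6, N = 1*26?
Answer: 13/3 ≈ 4.3333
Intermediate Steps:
N = 26
j = ⅙ (j = (1*1 + 0*(½))*(⅙) = (1 + 0)*(⅙) = 1*(⅙) = ⅙ ≈ 0.16667)
j*N = (⅙)*26 = 13/3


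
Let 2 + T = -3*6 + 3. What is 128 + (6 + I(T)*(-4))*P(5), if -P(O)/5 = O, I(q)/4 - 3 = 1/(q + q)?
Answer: 19826/17 ≈ 1166.2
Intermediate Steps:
T = -17 (T = -2 + (-3*6 + 3) = -2 + (-18 + 3) = -2 - 15 = -17)
I(q) = 12 + 2/q (I(q) = 12 + 4/(q + q) = 12 + 4/((2*q)) = 12 + 4*(1/(2*q)) = 12 + 2/q)
P(O) = -5*O
128 + (6 + I(T)*(-4))*P(5) = 128 + (6 + (12 + 2/(-17))*(-4))*(-5*5) = 128 + (6 + (12 + 2*(-1/17))*(-4))*(-25) = 128 + (6 + (12 - 2/17)*(-4))*(-25) = 128 + (6 + (202/17)*(-4))*(-25) = 128 + (6 - 808/17)*(-25) = 128 - 706/17*(-25) = 128 + 17650/17 = 19826/17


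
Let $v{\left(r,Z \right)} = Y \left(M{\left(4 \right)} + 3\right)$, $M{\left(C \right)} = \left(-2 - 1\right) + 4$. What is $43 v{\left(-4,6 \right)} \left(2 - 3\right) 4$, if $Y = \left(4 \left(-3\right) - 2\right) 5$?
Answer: $48160$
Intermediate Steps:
$M{\left(C \right)} = 1$ ($M{\left(C \right)} = -3 + 4 = 1$)
$Y = -70$ ($Y = \left(-12 - 2\right) 5 = \left(-14\right) 5 = -70$)
$v{\left(r,Z \right)} = -280$ ($v{\left(r,Z \right)} = - 70 \left(1 + 3\right) = \left(-70\right) 4 = -280$)
$43 v{\left(-4,6 \right)} \left(2 - 3\right) 4 = 43 \left(-280\right) \left(2 - 3\right) 4 = - 12040 \left(\left(-1\right) 4\right) = \left(-12040\right) \left(-4\right) = 48160$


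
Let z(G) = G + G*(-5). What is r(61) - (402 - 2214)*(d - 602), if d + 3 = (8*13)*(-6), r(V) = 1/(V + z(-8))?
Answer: -207106163/93 ≈ -2.2269e+6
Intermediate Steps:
z(G) = -4*G (z(G) = G - 5*G = -4*G)
r(V) = 1/(32 + V) (r(V) = 1/(V - 4*(-8)) = 1/(V + 32) = 1/(32 + V))
d = -627 (d = -3 + (8*13)*(-6) = -3 + 104*(-6) = -3 - 624 = -627)
r(61) - (402 - 2214)*(d - 602) = 1/(32 + 61) - (402 - 2214)*(-627 - 602) = 1/93 - (-1812)*(-1229) = 1/93 - 1*2226948 = 1/93 - 2226948 = -207106163/93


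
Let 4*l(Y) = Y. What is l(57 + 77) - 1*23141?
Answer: -46215/2 ≈ -23108.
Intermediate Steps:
l(Y) = Y/4
l(57 + 77) - 1*23141 = (57 + 77)/4 - 1*23141 = (¼)*134 - 23141 = 67/2 - 23141 = -46215/2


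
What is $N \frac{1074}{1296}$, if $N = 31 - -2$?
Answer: $\frac{1969}{72} \approx 27.347$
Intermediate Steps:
$N = 33$ ($N = 31 + 2 = 33$)
$N \frac{1074}{1296} = 33 \cdot \frac{1074}{1296} = 33 \cdot 1074 \cdot \frac{1}{1296} = 33 \cdot \frac{179}{216} = \frac{1969}{72}$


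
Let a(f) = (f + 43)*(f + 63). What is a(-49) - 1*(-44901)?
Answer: 44817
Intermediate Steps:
a(f) = (43 + f)*(63 + f)
a(-49) - 1*(-44901) = (2709 + (-49)² + 106*(-49)) - 1*(-44901) = (2709 + 2401 - 5194) + 44901 = -84 + 44901 = 44817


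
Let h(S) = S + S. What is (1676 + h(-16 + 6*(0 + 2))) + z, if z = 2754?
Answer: 4422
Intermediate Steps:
h(S) = 2*S
(1676 + h(-16 + 6*(0 + 2))) + z = (1676 + 2*(-16 + 6*(0 + 2))) + 2754 = (1676 + 2*(-16 + 6*2)) + 2754 = (1676 + 2*(-16 + 12)) + 2754 = (1676 + 2*(-4)) + 2754 = (1676 - 8) + 2754 = 1668 + 2754 = 4422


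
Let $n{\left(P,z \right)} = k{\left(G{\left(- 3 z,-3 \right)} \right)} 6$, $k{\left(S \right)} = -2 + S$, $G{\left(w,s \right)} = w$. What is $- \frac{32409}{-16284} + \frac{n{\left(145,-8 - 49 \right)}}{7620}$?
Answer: $\frac{7318571}{3446780} \approx 2.1233$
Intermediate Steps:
$n{\left(P,z \right)} = -12 - 18 z$ ($n{\left(P,z \right)} = \left(-2 - 3 z\right) 6 = -12 - 18 z$)
$- \frac{32409}{-16284} + \frac{n{\left(145,-8 - 49 \right)}}{7620} = - \frac{32409}{-16284} + \frac{-12 - 18 \left(-8 - 49\right)}{7620} = \left(-32409\right) \left(- \frac{1}{16284}\right) + \left(-12 - 18 \left(-8 - 49\right)\right) \frac{1}{7620} = \frac{10803}{5428} + \left(-12 - -1026\right) \frac{1}{7620} = \frac{10803}{5428} + \left(-12 + 1026\right) \frac{1}{7620} = \frac{10803}{5428} + 1014 \cdot \frac{1}{7620} = \frac{10803}{5428} + \frac{169}{1270} = \frac{7318571}{3446780}$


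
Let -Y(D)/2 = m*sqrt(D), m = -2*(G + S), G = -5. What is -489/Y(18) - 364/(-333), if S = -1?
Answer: 364/333 + 163*sqrt(2)/48 ≈ 5.8955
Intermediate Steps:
m = 12 (m = -2*(-5 - 1) = -2*(-6) = 12)
Y(D) = -24*sqrt(D)
-489/Y(18) - 364/(-333) = -489*(-sqrt(2)/144) - 364/(-333) = -489*(-sqrt(2)/144) - 364*(-1/333) = -489*(-sqrt(2)/144) + 364/333 = -(-163)*sqrt(2)/48 + 364/333 = 163*sqrt(2)/48 + 364/333 = 364/333 + 163*sqrt(2)/48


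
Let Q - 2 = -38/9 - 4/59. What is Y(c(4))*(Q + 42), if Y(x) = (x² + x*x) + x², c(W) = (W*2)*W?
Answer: 21592064/177 ≈ 1.2199e+5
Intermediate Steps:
c(W) = 2*W² (c(W) = (2*W)*W = 2*W²)
Y(x) = 3*x² (Y(x) = (x² + x²) + x² = 2*x² + x² = 3*x²)
Q = -1216/531 (Q = 2 + (-38/9 - 4/59) = 2 - 2278/531 = -1216/531 ≈ -2.2900)
Y(c(4))*(Q + 42) = (3*(2*4²)²)*(-1216/531 + 42) = (3*(2*16)²)*(21086/531) = (3*32²)*(21086/531) = (3*1024)*(21086/531) = 3072*(21086/531) = 21592064/177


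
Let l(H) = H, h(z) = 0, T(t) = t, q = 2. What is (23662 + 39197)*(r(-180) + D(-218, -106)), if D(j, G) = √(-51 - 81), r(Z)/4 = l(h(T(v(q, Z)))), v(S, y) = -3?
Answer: 125718*I*√33 ≈ 7.222e+5*I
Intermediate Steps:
r(Z) = 0 (r(Z) = 4*0 = 0)
D(j, G) = 2*I*√33 (D(j, G) = √(-132) = 2*I*√33)
(23662 + 39197)*(r(-180) + D(-218, -106)) = (23662 + 39197)*(0 + 2*I*√33) = 62859*(2*I*√33) = 125718*I*√33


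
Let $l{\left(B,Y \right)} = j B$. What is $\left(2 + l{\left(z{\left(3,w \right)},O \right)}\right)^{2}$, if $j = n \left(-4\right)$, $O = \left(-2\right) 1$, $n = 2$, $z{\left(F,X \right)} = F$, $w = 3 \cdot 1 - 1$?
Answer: $484$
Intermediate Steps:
$w = 2$ ($w = 3 - 1 = 2$)
$O = -2$
$j = -8$ ($j = 2 \left(-4\right) = -8$)
$l{\left(B,Y \right)} = - 8 B$
$\left(2 + l{\left(z{\left(3,w \right)},O \right)}\right)^{2} = \left(2 - 24\right)^{2} = \left(-22\right)^{2} = 484$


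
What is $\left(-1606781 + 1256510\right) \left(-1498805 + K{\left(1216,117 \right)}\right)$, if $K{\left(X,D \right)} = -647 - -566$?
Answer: $525016298106$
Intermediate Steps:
$K{\left(X,D \right)} = -81$ ($K{\left(X,D \right)} = -647 + 566 = -81$)
$\left(-1606781 + 1256510\right) \left(-1498805 + K{\left(1216,117 \right)}\right) = \left(-1606781 + 1256510\right) \left(-1498805 - 81\right) = \left(-350271\right) \left(-1498886\right) = 525016298106$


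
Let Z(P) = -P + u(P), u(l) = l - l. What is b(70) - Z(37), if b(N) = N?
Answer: 107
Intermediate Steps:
u(l) = 0
Z(P) = -P (Z(P) = -P + 0 = -P)
b(70) - Z(37) = 70 - (-1)*37 = 70 - 1*(-37) = 70 + 37 = 107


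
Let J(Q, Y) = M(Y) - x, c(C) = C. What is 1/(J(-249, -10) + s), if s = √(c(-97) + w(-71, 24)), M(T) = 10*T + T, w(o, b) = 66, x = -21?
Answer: -89/7952 - I*√31/7952 ≈ -0.011192 - 0.00070017*I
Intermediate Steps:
M(T) = 11*T
J(Q, Y) = 21 + 11*Y (J(Q, Y) = 11*Y - 1*(-21) = 11*Y + 21 = 21 + 11*Y)
s = I*√31 (s = √(-97 + 66) = √(-31) = I*√31 ≈ 5.5678*I)
1/(J(-249, -10) + s) = 1/((21 + 11*(-10)) + I*√31) = 1/((21 - 110) + I*√31) = 1/(-89 + I*√31)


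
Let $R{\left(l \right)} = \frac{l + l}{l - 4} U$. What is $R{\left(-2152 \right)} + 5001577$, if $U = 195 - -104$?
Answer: $\frac{2696171727}{539} \approx 5.0022 \cdot 10^{6}$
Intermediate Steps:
$U = 299$ ($U = 195 + 104 = 299$)
$R{\left(l \right)} = \frac{598 l}{-4 + l}$ ($R{\left(l \right)} = \frac{l + l}{l - 4} \cdot 299 = \frac{2 l}{-4 + l} 299 = \frac{598 l}{-4 + l}$)
$R{\left(-2152 \right)} + 5001577 = 598 \left(-2152\right) \frac{1}{-4 - 2152} + 5001577 = 598 \left(-2152\right) \frac{1}{-2156} + 5001577 = 598 \left(-2152\right) \left(- \frac{1}{2156}\right) + 5001577 = \frac{321724}{539} + 5001577 = \frac{2696171727}{539}$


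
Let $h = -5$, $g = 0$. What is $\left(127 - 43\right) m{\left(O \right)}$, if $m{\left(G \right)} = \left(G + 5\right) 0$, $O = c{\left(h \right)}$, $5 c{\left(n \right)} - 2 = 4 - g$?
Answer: $0$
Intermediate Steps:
$c{\left(n \right)} = \frac{6}{5}$ ($c{\left(n \right)} = \frac{2}{5} + \frac{4 - 0}{5} = \frac{2}{5} + \frac{4 + 0}{5} = \frac{2}{5} + \frac{1}{5} \cdot 4 = \frac{2}{5} + \frac{4}{5} = \frac{6}{5}$)
$O = \frac{6}{5} \approx 1.2$
$m{\left(G \right)} = 0$ ($m{\left(G \right)} = \left(5 + G\right) 0 = 0$)
$\left(127 - 43\right) m{\left(O \right)} = \left(127 - 43\right) 0 = 84 \cdot 0 = 0$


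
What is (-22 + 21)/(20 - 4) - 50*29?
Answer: -23201/16 ≈ -1450.1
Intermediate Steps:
(-22 + 21)/(20 - 4) - 50*29 = -1/16 - 1450 = -23201/16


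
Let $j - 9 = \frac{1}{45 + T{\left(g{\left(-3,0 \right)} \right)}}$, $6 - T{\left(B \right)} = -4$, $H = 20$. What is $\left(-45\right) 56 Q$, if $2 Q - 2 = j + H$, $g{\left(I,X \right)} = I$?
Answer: $- \frac{429912}{11} \approx -39083.0$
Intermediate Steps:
$T{\left(B \right)} = 10$ ($T{\left(B \right)} = 6 - -4 = 6 + 4 = 10$)
$j = \frac{496}{55}$ ($j = 9 + \frac{1}{45 + 10} = 9 + \frac{1}{55} = \frac{496}{55} \approx 9.0182$)
$Q = \frac{853}{55}$ ($Q = 1 + \frac{\frac{496}{55} + 20}{2} = 1 + \frac{1}{2} \cdot \frac{1596}{55} = 1 + \frac{798}{55} = \frac{853}{55} \approx 15.509$)
$\left(-45\right) 56 Q = \left(-45\right) 56 \cdot \frac{853}{55} = \left(-2520\right) \frac{853}{55} = - \frac{429912}{11}$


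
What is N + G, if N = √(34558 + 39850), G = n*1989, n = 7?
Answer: 13923 + 2*√18602 ≈ 14196.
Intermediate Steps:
G = 13923 (G = 7*1989 = 13923)
N = 2*√18602 (N = √74408 = 2*√18602 ≈ 272.78)
N + G = 2*√18602 + 13923 = 13923 + 2*√18602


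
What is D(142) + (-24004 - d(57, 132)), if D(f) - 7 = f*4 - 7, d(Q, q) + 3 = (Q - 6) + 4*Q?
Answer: -23712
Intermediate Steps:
d(Q, q) = -9 + 5*Q (d(Q, q) = -3 + ((Q - 6) + 4*Q) = -3 + ((-6 + Q) + 4*Q) = -3 + (-6 + 5*Q) = -9 + 5*Q)
D(f) = 4*f (D(f) = 7 + (f*4 - 7) = 7 + (4*f - 7) = 7 + (-7 + 4*f) = 4*f)
D(142) + (-24004 - d(57, 132)) = 4*142 + (-24004 - (-9 + 5*57)) = 568 + (-24004 - (-9 + 285)) = 568 + (-24004 - 1*276) = 568 + (-24004 - 276) = 568 - 24280 = -23712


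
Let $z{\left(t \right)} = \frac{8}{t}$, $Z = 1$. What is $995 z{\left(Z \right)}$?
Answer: $7960$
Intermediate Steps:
$995 z{\left(Z \right)} = 995 \cdot \frac{8}{1} = 995 \cdot 8 \cdot 1 = 995 \cdot 8 = 7960$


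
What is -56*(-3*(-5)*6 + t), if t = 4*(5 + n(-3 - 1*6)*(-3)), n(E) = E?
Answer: -12208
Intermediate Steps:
t = 128 (t = 4*(5 + (-3 - 1*6)*(-3)) = 4*(5 + (-3 - 6)*(-3)) = 4*(5 - 9*(-3)) = 4*(5 + 27) = 4*32 = 128)
-56*(-3*(-5)*6 + t) = -56*(-3*(-5)*6 + 128) = -56*(15*6 + 128) = -56*(90 + 128) = -56*218 = -12208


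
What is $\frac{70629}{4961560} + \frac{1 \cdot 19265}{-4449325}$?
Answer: $\frac{8746676881}{883023717880} \approx 0.0099054$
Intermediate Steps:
$\frac{70629}{4961560} + \frac{1 \cdot 19265}{-4449325} = 70629 \cdot \frac{1}{4961560} + 19265 \left(- \frac{1}{4449325}\right) = \frac{70629}{4961560} - \frac{3853}{889865} = \frac{8746676881}{883023717880}$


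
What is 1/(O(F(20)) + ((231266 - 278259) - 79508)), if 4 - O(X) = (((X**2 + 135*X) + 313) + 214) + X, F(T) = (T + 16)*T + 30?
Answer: -1/791524 ≈ -1.2634e-6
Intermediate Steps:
F(T) = 30 + T*(16 + T) (F(T) = (16 + T)*T + 30 = T*(16 + T) + 30 = 30 + T*(16 + T))
O(X) = -523 - X**2 - 136*X (O(X) = 4 - ((((X**2 + 135*X) + 313) + 214) + X) = 4 - (((313 + X**2 + 135*X) + 214) + X) = 4 - ((527 + X**2 + 135*X) + X) = 4 - (527 + X**2 + 136*X) = 4 + (-527 - X**2 - 136*X) = -523 - X**2 - 136*X)
1/(O(F(20)) + ((231266 - 278259) - 79508)) = 1/((-523 - (30 + 20**2 + 16*20)**2 - 136*(30 + 20**2 + 16*20)) + ((231266 - 278259) - 79508)) = 1/((-523 - (30 + 400 + 320)**2 - 136*(30 + 400 + 320)) + (-46993 - 79508)) = 1/((-523 - 1*750**2 - 136*750) - 126501) = 1/((-523 - 1*562500 - 102000) - 126501) = 1/((-523 - 562500 - 102000) - 126501) = 1/(-665023 - 126501) = 1/(-791524) = -1/791524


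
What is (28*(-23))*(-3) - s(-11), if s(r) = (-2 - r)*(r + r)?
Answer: 2130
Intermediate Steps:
s(r) = 2*r*(-2 - r) (s(r) = (-2 - r)*(2*r) = 2*r*(-2 - r))
(28*(-23))*(-3) - s(-11) = (28*(-23))*(-3) - (-2)*(-11)*(2 - 11) = -644*(-3) - (-2)*(-11)*(-9) = 1932 - 1*(-198) = 1932 + 198 = 2130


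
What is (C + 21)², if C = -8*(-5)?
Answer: 3721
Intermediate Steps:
C = 40
(C + 21)² = (40 + 21)² = 61² = 3721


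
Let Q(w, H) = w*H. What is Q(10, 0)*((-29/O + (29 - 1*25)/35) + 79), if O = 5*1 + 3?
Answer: 0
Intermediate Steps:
O = 8 (O = 5 + 3 = 8)
Q(w, H) = H*w
Q(10, 0)*((-29/O + (29 - 1*25)/35) + 79) = (0*10)*((-29/8 + (29 - 1*25)/35) + 79) = 0*((-29*1/8 + (29 - 25)*(1/35)) + 79) = 0*((-29/8 + 4*(1/35)) + 79) = 0*((-29/8 + 4/35) + 79) = 0*(-983/280 + 79) = 0*(21137/280) = 0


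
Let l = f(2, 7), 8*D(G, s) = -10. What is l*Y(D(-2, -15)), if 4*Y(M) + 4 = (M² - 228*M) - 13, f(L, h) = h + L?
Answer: 38817/64 ≈ 606.52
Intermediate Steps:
f(L, h) = L + h
D(G, s) = -5/4 (D(G, s) = (⅛)*(-10) = -5/4)
Y(M) = -17/4 - 57*M + M²/4 (Y(M) = -1 + ((M² - 228*M) - 13)/4 = -1 + (-13 + M² - 228*M)/4 = -1 + (-13/4 - 57*M + M²/4) = -17/4 - 57*M + M²/4)
l = 9 (l = 2 + 7 = 9)
l*Y(D(-2, -15)) = 9*(-17/4 - 57*(-5/4) + (-5/4)²/4) = 9*(-17/4 + 285/4 + (¼)*(25/16)) = 9*(-17/4 + 285/4 + 25/64) = 9*(4313/64) = 38817/64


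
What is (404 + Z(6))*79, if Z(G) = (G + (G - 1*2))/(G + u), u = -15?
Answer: 286454/9 ≈ 31828.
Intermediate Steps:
Z(G) = (-2 + 2*G)/(-15 + G) (Z(G) = (G + (G - 1*2))/(G - 15) = (G + (G - 2))/(-15 + G) = (G + (-2 + G))/(-15 + G) = (-2 + 2*G)/(-15 + G))
(404 + Z(6))*79 = (404 + 2*(-1 + 6)/(-15 + 6))*79 = (404 + 2*5/(-9))*79 = (404 + 2*(-1/9)*5)*79 = (404 - 10/9)*79 = (3626/9)*79 = 286454/9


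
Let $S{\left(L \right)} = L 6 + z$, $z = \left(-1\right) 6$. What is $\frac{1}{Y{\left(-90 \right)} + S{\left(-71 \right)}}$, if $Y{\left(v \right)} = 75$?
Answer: $- \frac{1}{357} \approx -0.0028011$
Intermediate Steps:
$z = -6$
$S{\left(L \right)} = -6 + 6 L$ ($S{\left(L \right)} = L 6 - 6 = 6 L - 6 = -6 + 6 L$)
$\frac{1}{Y{\left(-90 \right)} + S{\left(-71 \right)}} = \frac{1}{75 + \left(-6 + 6 \left(-71\right)\right)} = \frac{1}{75 - 432} = \frac{1}{-357} = - \frac{1}{357}$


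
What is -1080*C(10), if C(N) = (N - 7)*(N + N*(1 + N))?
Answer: -388800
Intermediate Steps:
C(N) = (-7 + N)*(N + N*(1 + N))
-1080*C(10) = -10800*(-14 + 10² - 5*10) = -10800*(-14 + 100 - 50) = -10800*36 = -1080*360 = -388800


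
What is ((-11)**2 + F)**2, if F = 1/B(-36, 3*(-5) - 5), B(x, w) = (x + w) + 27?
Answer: 12306064/841 ≈ 14633.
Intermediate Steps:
B(x, w) = 27 + w + x (B(x, w) = (w + x) + 27 = 27 + w + x)
F = -1/29 (F = 1/(27 + (3*(-5) - 5) - 36) = 1/(27 + (-15 - 5) - 36) = 1/(27 - 20 - 36) = 1/(-29) = -1/29 ≈ -0.034483)
((-11)**2 + F)**2 = ((-11)**2 - 1/29)**2 = (121 - 1/29)**2 = (3508/29)**2 = 12306064/841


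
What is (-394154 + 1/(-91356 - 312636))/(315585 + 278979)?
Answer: -159235062769/240199099488 ≈ -0.66293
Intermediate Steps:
(-394154 + 1/(-91356 - 312636))/(315585 + 278979) = (-394154 + 1/(-403992))/594564 = (-394154 - 1/403992)*(1/594564) = -159235062769/403992*1/594564 = -159235062769/240199099488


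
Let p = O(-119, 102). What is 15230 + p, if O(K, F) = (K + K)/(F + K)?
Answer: 15244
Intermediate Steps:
O(K, F) = 2*K/(F + K) (O(K, F) = (2*K)/(F + K) = 2*K/(F + K))
p = 14 (p = 2*(-119)/(102 - 119) = 2*(-119)/(-17) = 2*(-119)*(-1/17) = 14)
15230 + p = 15230 + 14 = 15244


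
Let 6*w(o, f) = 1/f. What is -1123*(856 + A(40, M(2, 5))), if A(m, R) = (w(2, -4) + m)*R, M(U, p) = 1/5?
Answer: -116431517/120 ≈ -9.7026e+5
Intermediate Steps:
w(o, f) = 1/(6*f)
M(U, p) = ⅕
A(m, R) = R*(-1/24 + m) (A(m, R) = ((⅙)/(-4) + m)*R = ((⅙)*(-¼) + m)*R = (-1/24 + m)*R = R*(-1/24 + m))
-1123*(856 + A(40, M(2, 5))) = -1123*(856 + (-1/24 + 40)/5) = -1123*(856 + (⅕)*(959/24)) = -1123*(856 + 959/120) = -1123*103679/120 = -116431517/120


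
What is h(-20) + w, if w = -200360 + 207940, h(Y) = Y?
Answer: 7560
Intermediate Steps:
w = 7580
h(-20) + w = -20 + 7580 = 7560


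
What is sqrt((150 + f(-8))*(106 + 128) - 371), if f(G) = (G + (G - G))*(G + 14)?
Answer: sqrt(23497) ≈ 153.29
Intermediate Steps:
f(G) = G*(14 + G) (f(G) = (G + 0)*(14 + G) = G*(14 + G))
sqrt((150 + f(-8))*(106 + 128) - 371) = sqrt((150 - 8*(14 - 8))*(106 + 128) - 371) = sqrt((150 - 8*6)*234 - 371) = sqrt((150 - 48)*234 - 371) = sqrt(102*234 - 371) = sqrt(23868 - 371) = sqrt(23497)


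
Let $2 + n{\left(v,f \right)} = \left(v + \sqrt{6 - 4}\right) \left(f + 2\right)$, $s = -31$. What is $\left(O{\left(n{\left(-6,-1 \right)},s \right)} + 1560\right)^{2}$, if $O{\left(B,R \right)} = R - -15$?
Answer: $2383936$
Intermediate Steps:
$n{\left(v,f \right)} = -2 + \left(2 + f\right) \left(v + \sqrt{2}\right)$ ($n{\left(v,f \right)} = -2 + \left(v + \sqrt{6 - 4}\right) \left(f + 2\right) = -2 + \left(v + \sqrt{2}\right) \left(2 + f\right) = -2 + \left(2 + f\right) \left(v + \sqrt{2}\right)$)
$O{\left(B,R \right)} = 15 + R$ ($O{\left(B,R \right)} = R + 15 = 15 + R$)
$\left(O{\left(n{\left(-6,-1 \right)},s \right)} + 1560\right)^{2} = \left(\left(15 - 31\right) + 1560\right)^{2} = \left(-16 + 1560\right)^{2} = 1544^{2} = 2383936$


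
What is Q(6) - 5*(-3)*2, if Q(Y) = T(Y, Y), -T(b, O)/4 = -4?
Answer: 46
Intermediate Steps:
T(b, O) = 16 (T(b, O) = -4*(-4) = 16)
Q(Y) = 16
Q(6) - 5*(-3)*2 = 16 - 5*(-3)*2 = 16 + 15*2 = 16 + 30 = 46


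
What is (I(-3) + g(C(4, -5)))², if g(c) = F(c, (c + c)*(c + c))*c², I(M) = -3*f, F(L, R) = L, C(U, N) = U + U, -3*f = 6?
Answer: 268324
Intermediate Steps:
f = -2 (f = -⅓*6 = -2)
C(U, N) = 2*U
I(M) = 6 (I(M) = -3*(-2) = 6)
g(c) = c³ (g(c) = c*c² = c³)
(I(-3) + g(C(4, -5)))² = (6 + (2*4)³)² = (6 + 8³)² = (6 + 512)² = 518² = 268324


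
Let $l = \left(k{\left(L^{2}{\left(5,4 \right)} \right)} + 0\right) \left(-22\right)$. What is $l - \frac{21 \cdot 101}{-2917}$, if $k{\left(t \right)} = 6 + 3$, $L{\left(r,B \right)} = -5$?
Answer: $- \frac{575445}{2917} \approx -197.27$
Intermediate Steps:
$k{\left(t \right)} = 9$
$l = -198$ ($l = \left(9 + 0\right) \left(-22\right) = 9 \left(-22\right) = -198$)
$l - \frac{21 \cdot 101}{-2917} = -198 - \frac{21 \cdot 101}{-2917} = -198 - 2121 \left(- \frac{1}{2917}\right) = -198 - - \frac{2121}{2917} = -198 + \frac{2121}{2917} = - \frac{575445}{2917}$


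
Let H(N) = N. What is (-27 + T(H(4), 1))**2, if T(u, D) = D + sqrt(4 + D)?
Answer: (26 - sqrt(5))**2 ≈ 564.72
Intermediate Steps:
(-27 + T(H(4), 1))**2 = (-27 + (1 + sqrt(4 + 1)))**2 = (-27 + (1 + sqrt(5)))**2 = (-26 + sqrt(5))**2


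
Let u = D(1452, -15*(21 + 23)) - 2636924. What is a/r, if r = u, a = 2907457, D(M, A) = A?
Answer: -2907457/2637584 ≈ -1.1023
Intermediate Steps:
u = -2637584 (u = -15*(21 + 23) - 2636924 = -15*44 - 2636924 = -660 - 2636924 = -2637584)
r = -2637584
a/r = 2907457/(-2637584) = 2907457*(-1/2637584) = -2907457/2637584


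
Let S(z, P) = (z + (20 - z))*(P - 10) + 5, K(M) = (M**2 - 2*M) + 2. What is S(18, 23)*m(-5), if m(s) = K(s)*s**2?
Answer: 245125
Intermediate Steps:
K(M) = 2 + M**2 - 2*M
m(s) = s**2*(2 + s**2 - 2*s) (m(s) = (2 + s**2 - 2*s)*s**2 = s**2*(2 + s**2 - 2*s))
S(z, P) = -195 + 20*P (S(z, P) = 20*(-10 + P) + 5 = (-200 + 20*P) + 5 = -195 + 20*P)
S(18, 23)*m(-5) = (-195 + 20*23)*((-5)**2*(2 + (-5)**2 - 2*(-5))) = (-195 + 460)*(25*(2 + 25 + 10)) = 265*(25*37) = 265*925 = 245125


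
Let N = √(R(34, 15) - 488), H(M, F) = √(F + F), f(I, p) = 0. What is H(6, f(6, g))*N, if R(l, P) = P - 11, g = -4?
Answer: 0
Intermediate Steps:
R(l, P) = -11 + P
H(M, F) = √2*√F (H(M, F) = √(2*F) = √2*√F)
N = 22*I (N = √((-11 + 15) - 488) = √(4 - 488) = √(-484) = 22*I ≈ 22.0*I)
H(6, f(6, g))*N = (√2*√0)*(22*I) = (√2*0)*(22*I) = 0*(22*I) = 0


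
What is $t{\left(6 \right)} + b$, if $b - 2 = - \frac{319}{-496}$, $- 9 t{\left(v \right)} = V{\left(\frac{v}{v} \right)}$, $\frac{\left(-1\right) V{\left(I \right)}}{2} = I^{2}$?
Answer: $\frac{12791}{4464} \approx 2.8654$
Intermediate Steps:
$V{\left(I \right)} = - 2 I^{2}$
$t{\left(v \right)} = \frac{2}{9}$ ($t{\left(v \right)} = - \frac{\left(-2\right) \left(\frac{v}{v}\right)^{2}}{9} = - \frac{\left(-2\right) 1^{2}}{9} = - \frac{\left(-2\right) 1}{9} = \left(- \frac{1}{9}\right) \left(-2\right) = \frac{2}{9}$)
$b = \frac{1311}{496}$ ($b = 2 - \frac{319}{-496} = 2 - - \frac{319}{496} = 2 + \frac{319}{496} = \frac{1311}{496} \approx 2.6431$)
$t{\left(6 \right)} + b = \frac{2}{9} + \frac{1311}{496} = \frac{12791}{4464}$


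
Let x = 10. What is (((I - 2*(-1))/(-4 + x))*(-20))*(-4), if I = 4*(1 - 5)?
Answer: -560/3 ≈ -186.67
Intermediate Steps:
I = -16 (I = 4*(-4) = -16)
(((I - 2*(-1))/(-4 + x))*(-20))*(-4) = (((-16 - 2*(-1))/(-4 + 10))*(-20))*(-4) = (((-16 + 2)/6)*(-20))*(-4) = (-14*⅙*(-20))*(-4) = -7/3*(-20)*(-4) = (140/3)*(-4) = -560/3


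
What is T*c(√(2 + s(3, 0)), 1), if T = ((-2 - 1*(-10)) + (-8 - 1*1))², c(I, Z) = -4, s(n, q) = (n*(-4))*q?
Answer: -4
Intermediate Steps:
s(n, q) = -4*n*q (s(n, q) = (-4*n)*q = -4*n*q)
T = 1 (T = ((-2 + 10) + (-8 - 1))² = (8 - 9)² = (-1)² = 1)
T*c(√(2 + s(3, 0)), 1) = 1*(-4) = -4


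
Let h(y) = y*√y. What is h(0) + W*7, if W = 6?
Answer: 42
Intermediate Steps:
h(y) = y^(3/2)
h(0) + W*7 = 0^(3/2) + 6*7 = 0 + 42 = 42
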